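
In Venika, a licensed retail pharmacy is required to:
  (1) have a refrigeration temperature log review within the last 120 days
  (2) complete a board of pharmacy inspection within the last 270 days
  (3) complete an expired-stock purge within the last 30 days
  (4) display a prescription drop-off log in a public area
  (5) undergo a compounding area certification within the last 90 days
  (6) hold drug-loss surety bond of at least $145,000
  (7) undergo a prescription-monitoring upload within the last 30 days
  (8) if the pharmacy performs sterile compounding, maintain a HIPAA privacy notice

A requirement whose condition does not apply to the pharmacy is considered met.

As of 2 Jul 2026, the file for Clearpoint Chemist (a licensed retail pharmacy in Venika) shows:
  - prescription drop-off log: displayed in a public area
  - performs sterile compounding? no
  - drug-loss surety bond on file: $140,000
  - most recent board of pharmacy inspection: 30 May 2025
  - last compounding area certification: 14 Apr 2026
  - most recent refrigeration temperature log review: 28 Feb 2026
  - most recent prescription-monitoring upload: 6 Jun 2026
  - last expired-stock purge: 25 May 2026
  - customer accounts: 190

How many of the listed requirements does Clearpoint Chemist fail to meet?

4

1. refrigeration temperature log review 124 days ago vs limit 120 → not met
2. board of pharmacy inspection 398 days ago vs limit 270 → not met
3. expired-stock purge 38 days ago vs limit 30 → not met
4. prescription drop-off log present → met
5. compounding area certification 79 days ago vs limit 90 → met
6. drug-loss surety bond $140,000 < $145,000 → not met
7. prescription-monitoring upload 26 days ago vs limit 30 → met
8. condition 'performs sterile compounding' does not hold → requirement n/a → met
Not met: 4 of 8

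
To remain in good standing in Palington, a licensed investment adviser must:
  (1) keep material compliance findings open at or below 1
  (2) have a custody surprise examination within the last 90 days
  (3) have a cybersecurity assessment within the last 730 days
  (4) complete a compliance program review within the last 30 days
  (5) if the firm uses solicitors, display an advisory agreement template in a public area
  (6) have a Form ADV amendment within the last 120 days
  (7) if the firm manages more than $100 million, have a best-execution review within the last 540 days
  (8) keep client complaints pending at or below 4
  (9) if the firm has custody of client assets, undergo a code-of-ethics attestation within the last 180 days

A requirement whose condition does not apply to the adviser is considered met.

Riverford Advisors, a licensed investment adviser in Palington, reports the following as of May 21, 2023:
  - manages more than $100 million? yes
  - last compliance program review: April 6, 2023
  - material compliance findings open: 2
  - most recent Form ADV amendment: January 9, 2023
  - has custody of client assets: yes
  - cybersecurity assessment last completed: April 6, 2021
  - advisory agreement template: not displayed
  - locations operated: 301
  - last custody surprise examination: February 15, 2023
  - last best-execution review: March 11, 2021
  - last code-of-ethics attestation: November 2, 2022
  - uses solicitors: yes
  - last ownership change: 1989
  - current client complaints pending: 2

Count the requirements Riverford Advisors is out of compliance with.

1. material compliance findings open 2 > 1 → not met
2. custody surprise examination 95 days ago vs limit 90 → not met
3. cybersecurity assessment 775 days ago vs limit 730 → not met
4. compliance program review 45 days ago vs limit 30 → not met
5. condition 'uses solicitors' holds; advisory agreement template absent → not met
6. Form ADV amendment 132 days ago vs limit 120 → not met
7. condition 'manages more than $100 million' holds; best-execution review 801 days ago vs limit 540 → not met
8. client complaints pending 2 ≤ 4 → met
9. condition 'has custody of client assets' holds; code-of-ethics attestation 200 days ago vs limit 180 → not met
Not met: 8 of 9

8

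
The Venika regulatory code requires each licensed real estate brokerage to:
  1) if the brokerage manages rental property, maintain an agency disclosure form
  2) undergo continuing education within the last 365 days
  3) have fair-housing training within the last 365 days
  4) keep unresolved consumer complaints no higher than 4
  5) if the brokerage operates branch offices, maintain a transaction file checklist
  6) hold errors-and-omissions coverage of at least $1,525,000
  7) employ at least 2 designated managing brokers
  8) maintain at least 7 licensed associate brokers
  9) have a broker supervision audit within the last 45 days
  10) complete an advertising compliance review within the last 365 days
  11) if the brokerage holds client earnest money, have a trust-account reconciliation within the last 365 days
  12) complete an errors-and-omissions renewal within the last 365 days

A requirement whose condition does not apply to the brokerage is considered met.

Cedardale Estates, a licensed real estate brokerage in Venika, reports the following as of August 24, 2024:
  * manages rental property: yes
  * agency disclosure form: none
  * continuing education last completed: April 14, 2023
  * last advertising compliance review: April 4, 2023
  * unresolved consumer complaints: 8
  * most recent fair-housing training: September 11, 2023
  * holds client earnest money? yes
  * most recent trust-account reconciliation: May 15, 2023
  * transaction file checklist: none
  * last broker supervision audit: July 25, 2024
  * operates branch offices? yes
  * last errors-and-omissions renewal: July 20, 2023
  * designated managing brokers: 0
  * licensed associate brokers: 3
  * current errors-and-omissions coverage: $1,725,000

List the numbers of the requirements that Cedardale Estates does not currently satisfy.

1. condition 'manages rental property' holds; agency disclosure form absent → not met
2. continuing education 498 days ago vs limit 365 → not met
3. fair-housing training 348 days ago vs limit 365 → met
4. unresolved consumer complaints 8 > 4 → not met
5. condition 'operates branch offices' holds; transaction file checklist absent → not met
6. errors-and-omissions coverage $1,725,000 ≥ $1,525,000 → met
7. designated managing brokers 0 < 2 → not met
8. licensed associate brokers 3 < 7 → not met
9. broker supervision audit 30 days ago vs limit 45 → met
10. advertising compliance review 508 days ago vs limit 365 → not met
11. condition 'holds client earnest money' holds; trust-account reconciliation 467 days ago vs limit 365 → not met
12. errors-and-omissions renewal 401 days ago vs limit 365 → not met
Not met: 1, 2, 4, 5, 7, 8, 10, 11, 12

1, 2, 4, 5, 7, 8, 10, 11, 12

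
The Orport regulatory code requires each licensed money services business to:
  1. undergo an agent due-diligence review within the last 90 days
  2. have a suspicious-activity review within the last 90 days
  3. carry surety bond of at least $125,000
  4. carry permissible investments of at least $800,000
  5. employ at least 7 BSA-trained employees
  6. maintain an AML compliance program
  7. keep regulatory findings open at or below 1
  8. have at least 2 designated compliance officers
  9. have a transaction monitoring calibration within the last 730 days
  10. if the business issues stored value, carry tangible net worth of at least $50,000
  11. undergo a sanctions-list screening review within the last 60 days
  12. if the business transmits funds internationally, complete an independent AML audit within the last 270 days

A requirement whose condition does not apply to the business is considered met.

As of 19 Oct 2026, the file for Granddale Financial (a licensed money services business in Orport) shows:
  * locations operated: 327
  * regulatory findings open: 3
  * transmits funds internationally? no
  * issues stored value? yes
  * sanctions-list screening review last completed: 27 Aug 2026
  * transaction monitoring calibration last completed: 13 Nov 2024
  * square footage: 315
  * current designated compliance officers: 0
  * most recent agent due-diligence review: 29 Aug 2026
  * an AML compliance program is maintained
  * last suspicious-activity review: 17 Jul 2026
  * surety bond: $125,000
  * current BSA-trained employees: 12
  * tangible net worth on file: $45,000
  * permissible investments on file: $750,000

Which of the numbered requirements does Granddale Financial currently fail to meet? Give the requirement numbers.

1. agent due-diligence review 51 days ago vs limit 90 → met
2. suspicious-activity review 94 days ago vs limit 90 → not met
3. surety bond $125,000 ≥ $125,000 → met
4. permissible investments $750,000 < $800,000 → not met
5. BSA-trained employees 12 ≥ 7 → met
6. AML compliance program present → met
7. regulatory findings open 3 > 1 → not met
8. designated compliance officers 0 < 2 → not met
9. transaction monitoring calibration 705 days ago vs limit 730 → met
10. condition 'issues stored value' holds; tangible net worth $45,000 < $50,000 → not met
11. sanctions-list screening review 53 days ago vs limit 60 → met
12. condition 'transmits funds internationally' does not hold → requirement n/a → met
Not met: 2, 4, 7, 8, 10

2, 4, 7, 8, 10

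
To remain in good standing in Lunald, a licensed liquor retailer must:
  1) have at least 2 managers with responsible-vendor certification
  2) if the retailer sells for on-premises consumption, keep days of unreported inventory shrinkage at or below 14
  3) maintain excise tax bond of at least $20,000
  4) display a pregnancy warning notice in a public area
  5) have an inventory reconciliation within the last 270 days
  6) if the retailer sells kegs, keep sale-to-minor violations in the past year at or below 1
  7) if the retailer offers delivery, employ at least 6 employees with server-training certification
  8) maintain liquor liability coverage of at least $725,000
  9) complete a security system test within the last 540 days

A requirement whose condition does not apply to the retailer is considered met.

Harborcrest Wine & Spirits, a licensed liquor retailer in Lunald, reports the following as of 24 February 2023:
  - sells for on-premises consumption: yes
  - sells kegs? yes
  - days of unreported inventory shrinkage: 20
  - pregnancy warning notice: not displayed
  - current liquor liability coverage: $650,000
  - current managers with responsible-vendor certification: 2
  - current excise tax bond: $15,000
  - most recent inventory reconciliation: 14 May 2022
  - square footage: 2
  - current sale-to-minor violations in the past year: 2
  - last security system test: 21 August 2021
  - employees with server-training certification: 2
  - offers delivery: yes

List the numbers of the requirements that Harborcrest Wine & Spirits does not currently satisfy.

1. managers with responsible-vendor certification 2 ≥ 2 → met
2. condition 'sells for on-premises consumption' holds; days of unreported inventory shrinkage 20 > 14 → not met
3. excise tax bond $15,000 < $20,000 → not met
4. pregnancy warning notice absent → not met
5. inventory reconciliation 286 days ago vs limit 270 → not met
6. condition 'sells kegs' holds; sale-to-minor violations in the past year 2 > 1 → not met
7. condition 'offers delivery' holds; employees with server-training certification 2 < 6 → not met
8. liquor liability coverage $650,000 < $725,000 → not met
9. security system test 552 days ago vs limit 540 → not met
Not met: 2, 3, 4, 5, 6, 7, 8, 9

2, 3, 4, 5, 6, 7, 8, 9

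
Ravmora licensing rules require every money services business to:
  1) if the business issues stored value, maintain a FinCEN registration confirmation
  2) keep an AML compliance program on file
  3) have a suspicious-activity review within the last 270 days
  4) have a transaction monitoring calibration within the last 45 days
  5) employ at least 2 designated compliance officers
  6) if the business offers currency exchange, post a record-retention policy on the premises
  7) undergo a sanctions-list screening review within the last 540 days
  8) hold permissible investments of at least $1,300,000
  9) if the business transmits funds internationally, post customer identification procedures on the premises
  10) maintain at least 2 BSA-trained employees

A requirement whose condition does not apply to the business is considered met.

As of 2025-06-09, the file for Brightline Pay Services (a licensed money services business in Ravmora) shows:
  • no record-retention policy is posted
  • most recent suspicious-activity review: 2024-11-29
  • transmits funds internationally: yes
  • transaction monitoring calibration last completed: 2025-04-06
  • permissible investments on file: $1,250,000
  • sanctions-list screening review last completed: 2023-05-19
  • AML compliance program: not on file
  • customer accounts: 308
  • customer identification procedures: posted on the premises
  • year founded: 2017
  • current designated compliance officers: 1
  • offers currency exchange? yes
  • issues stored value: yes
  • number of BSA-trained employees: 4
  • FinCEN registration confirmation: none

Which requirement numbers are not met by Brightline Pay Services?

1, 2, 4, 5, 6, 7, 8

1. condition 'issues stored value' holds; FinCEN registration confirmation absent → not met
2. AML compliance program absent → not met
3. suspicious-activity review 192 days ago vs limit 270 → met
4. transaction monitoring calibration 64 days ago vs limit 45 → not met
5. designated compliance officers 1 < 2 → not met
6. condition 'offers currency exchange' holds; record-retention policy absent → not met
7. sanctions-list screening review 752 days ago vs limit 540 → not met
8. permissible investments $1,250,000 < $1,300,000 → not met
9. condition 'transmits funds internationally' holds; customer identification procedures present → met
10. BSA-trained employees 4 ≥ 2 → met
Not met: 1, 2, 4, 5, 6, 7, 8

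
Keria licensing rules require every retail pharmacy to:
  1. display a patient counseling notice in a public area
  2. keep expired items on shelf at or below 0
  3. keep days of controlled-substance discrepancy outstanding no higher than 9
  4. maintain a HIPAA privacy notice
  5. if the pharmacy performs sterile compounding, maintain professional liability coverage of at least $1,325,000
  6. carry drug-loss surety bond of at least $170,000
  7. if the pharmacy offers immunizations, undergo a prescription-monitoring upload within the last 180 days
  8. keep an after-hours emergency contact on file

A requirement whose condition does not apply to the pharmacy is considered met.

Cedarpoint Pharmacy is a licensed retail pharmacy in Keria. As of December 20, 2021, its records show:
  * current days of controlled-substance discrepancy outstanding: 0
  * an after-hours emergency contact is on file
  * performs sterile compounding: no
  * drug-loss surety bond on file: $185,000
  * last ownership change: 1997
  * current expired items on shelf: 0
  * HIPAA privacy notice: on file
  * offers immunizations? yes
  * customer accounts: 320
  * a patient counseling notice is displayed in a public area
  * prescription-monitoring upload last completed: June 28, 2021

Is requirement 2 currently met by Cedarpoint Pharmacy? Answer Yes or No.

2. expired items on shelf 0 ≤ 0 → met

Yes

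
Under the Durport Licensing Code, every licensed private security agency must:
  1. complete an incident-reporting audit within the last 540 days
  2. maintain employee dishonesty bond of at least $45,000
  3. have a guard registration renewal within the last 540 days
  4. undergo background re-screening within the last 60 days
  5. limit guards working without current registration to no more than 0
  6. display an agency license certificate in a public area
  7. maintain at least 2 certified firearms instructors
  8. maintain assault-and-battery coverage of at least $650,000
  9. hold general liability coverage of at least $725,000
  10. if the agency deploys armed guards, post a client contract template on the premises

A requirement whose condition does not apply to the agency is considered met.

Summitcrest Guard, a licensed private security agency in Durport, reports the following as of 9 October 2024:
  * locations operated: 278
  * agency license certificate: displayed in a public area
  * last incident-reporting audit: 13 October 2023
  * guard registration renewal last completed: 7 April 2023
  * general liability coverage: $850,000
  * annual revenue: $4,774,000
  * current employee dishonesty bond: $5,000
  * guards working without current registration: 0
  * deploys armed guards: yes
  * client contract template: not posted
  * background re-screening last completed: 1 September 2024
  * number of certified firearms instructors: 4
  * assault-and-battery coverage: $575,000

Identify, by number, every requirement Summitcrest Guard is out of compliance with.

1. incident-reporting audit 362 days ago vs limit 540 → met
2. employee dishonesty bond $5,000 < $45,000 → not met
3. guard registration renewal 551 days ago vs limit 540 → not met
4. background re-screening 38 days ago vs limit 60 → met
5. guards working without current registration 0 ≤ 0 → met
6. agency license certificate present → met
7. certified firearms instructors 4 ≥ 2 → met
8. assault-and-battery coverage $575,000 < $650,000 → not met
9. general liability coverage $850,000 ≥ $725,000 → met
10. condition 'deploys armed guards' holds; client contract template absent → not met
Not met: 2, 3, 8, 10

2, 3, 8, 10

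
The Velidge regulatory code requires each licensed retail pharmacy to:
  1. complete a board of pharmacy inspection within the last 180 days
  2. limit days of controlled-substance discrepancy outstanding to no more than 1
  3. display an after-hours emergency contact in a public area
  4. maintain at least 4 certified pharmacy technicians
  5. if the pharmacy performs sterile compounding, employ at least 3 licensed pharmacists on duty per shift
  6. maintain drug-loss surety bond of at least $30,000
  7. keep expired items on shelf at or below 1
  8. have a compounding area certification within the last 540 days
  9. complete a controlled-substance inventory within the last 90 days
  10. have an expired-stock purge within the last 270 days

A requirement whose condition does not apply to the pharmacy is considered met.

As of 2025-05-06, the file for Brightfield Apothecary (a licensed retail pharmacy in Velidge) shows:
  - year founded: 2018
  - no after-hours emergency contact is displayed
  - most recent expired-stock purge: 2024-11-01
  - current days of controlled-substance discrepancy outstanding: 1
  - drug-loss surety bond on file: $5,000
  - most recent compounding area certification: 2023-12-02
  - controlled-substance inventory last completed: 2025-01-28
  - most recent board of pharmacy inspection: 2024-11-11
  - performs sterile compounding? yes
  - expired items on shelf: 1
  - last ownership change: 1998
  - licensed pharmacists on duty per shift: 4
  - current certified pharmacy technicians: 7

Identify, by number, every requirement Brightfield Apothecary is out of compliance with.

3, 6, 9

1. board of pharmacy inspection 176 days ago vs limit 180 → met
2. days of controlled-substance discrepancy outstanding 1 ≤ 1 → met
3. after-hours emergency contact absent → not met
4. certified pharmacy technicians 7 ≥ 4 → met
5. condition 'performs sterile compounding' holds; licensed pharmacists on duty per shift 4 ≥ 3 → met
6. drug-loss surety bond $5,000 < $30,000 → not met
7. expired items on shelf 1 ≤ 1 → met
8. compounding area certification 521 days ago vs limit 540 → met
9. controlled-substance inventory 98 days ago vs limit 90 → not met
10. expired-stock purge 186 days ago vs limit 270 → met
Not met: 3, 6, 9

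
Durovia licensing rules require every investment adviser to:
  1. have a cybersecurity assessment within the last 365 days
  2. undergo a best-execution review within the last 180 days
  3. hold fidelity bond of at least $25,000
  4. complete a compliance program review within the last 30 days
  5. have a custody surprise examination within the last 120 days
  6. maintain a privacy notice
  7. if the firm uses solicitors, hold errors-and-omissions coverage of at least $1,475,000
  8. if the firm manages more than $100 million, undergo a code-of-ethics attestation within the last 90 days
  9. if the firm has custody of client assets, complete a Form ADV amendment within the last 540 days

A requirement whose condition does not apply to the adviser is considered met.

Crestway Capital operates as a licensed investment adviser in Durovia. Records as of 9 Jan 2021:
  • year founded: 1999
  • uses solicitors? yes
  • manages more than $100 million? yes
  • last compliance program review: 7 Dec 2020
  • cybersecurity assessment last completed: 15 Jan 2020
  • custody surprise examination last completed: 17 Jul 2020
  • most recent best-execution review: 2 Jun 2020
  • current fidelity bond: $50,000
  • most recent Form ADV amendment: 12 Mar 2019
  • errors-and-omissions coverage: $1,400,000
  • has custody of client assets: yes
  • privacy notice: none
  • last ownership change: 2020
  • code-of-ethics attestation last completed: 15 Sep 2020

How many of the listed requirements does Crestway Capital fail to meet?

7

1. cybersecurity assessment 360 days ago vs limit 365 → met
2. best-execution review 221 days ago vs limit 180 → not met
3. fidelity bond $50,000 ≥ $25,000 → met
4. compliance program review 33 days ago vs limit 30 → not met
5. custody surprise examination 176 days ago vs limit 120 → not met
6. privacy notice absent → not met
7. condition 'uses solicitors' holds; errors-and-omissions coverage $1,400,000 < $1,475,000 → not met
8. condition 'manages more than $100 million' holds; code-of-ethics attestation 116 days ago vs limit 90 → not met
9. condition 'has custody of client assets' holds; Form ADV amendment 669 days ago vs limit 540 → not met
Not met: 7 of 9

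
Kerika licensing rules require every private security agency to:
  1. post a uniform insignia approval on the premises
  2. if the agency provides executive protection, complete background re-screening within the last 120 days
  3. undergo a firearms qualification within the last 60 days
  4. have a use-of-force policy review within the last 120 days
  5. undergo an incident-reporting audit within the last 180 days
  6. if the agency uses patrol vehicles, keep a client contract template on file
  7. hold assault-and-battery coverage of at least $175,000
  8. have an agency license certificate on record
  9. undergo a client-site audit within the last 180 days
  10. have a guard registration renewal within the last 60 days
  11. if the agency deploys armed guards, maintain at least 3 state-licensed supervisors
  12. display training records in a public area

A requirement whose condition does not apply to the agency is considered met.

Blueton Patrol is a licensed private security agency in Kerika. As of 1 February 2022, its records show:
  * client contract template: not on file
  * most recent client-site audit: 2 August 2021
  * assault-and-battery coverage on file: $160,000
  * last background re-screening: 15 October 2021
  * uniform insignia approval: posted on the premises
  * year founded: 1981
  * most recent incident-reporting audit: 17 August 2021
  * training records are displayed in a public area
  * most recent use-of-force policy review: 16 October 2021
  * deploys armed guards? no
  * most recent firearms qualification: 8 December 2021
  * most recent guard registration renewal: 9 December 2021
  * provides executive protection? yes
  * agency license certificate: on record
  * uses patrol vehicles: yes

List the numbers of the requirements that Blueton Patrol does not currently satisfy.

6, 7, 9

1. uniform insignia approval present → met
2. condition 'provides executive protection' holds; background re-screening 109 days ago vs limit 120 → met
3. firearms qualification 55 days ago vs limit 60 → met
4. use-of-force policy review 108 days ago vs limit 120 → met
5. incident-reporting audit 168 days ago vs limit 180 → met
6. condition 'uses patrol vehicles' holds; client contract template absent → not met
7. assault-and-battery coverage $160,000 < $175,000 → not met
8. agency license certificate present → met
9. client-site audit 183 days ago vs limit 180 → not met
10. guard registration renewal 54 days ago vs limit 60 → met
11. condition 'deploys armed guards' does not hold → requirement n/a → met
12. training records present → met
Not met: 6, 7, 9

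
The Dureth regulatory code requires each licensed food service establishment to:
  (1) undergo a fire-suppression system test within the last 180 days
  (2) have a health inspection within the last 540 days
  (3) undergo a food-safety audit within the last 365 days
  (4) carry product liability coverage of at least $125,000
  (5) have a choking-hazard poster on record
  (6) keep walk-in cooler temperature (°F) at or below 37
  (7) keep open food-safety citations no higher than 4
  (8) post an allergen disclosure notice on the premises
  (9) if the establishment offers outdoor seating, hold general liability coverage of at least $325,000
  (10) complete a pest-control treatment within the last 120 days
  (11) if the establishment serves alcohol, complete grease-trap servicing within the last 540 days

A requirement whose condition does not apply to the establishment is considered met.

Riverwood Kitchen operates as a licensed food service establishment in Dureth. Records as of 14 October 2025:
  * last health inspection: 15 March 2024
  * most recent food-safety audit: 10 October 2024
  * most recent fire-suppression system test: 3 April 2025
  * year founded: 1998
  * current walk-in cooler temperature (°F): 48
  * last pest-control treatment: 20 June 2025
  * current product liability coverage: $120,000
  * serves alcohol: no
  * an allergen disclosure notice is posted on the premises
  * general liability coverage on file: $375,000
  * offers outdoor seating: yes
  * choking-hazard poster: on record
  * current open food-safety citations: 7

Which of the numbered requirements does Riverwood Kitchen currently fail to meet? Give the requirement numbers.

1. fire-suppression system test 194 days ago vs limit 180 → not met
2. health inspection 578 days ago vs limit 540 → not met
3. food-safety audit 369 days ago vs limit 365 → not met
4. product liability coverage $120,000 < $125,000 → not met
5. choking-hazard poster present → met
6. walk-in cooler temperature (°F) 48 > 37 → not met
7. open food-safety citations 7 > 4 → not met
8. allergen disclosure notice present → met
9. condition 'offers outdoor seating' holds; general liability coverage $375,000 ≥ $325,000 → met
10. pest-control treatment 116 days ago vs limit 120 → met
11. condition 'serves alcohol' does not hold → requirement n/a → met
Not met: 1, 2, 3, 4, 6, 7

1, 2, 3, 4, 6, 7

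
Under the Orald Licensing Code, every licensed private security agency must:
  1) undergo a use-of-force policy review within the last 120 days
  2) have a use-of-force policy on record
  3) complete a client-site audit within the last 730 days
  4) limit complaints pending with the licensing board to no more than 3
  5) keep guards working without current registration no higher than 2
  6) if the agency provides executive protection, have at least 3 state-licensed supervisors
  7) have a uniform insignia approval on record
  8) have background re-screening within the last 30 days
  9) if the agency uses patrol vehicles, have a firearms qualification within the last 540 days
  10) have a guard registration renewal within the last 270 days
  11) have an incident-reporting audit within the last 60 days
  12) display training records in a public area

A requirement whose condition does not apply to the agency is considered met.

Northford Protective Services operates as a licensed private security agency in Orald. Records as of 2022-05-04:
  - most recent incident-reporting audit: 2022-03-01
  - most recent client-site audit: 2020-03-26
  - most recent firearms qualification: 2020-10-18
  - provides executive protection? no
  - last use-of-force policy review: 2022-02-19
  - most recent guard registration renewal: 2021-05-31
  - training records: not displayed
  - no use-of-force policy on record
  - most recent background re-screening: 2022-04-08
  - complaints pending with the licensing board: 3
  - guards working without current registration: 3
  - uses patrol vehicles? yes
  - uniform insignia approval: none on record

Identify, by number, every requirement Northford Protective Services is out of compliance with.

2, 3, 5, 7, 9, 10, 11, 12

1. use-of-force policy review 74 days ago vs limit 120 → met
2. use-of-force policy absent → not met
3. client-site audit 769 days ago vs limit 730 → not met
4. complaints pending with the licensing board 3 ≤ 3 → met
5. guards working without current registration 3 > 2 → not met
6. condition 'provides executive protection' does not hold → requirement n/a → met
7. uniform insignia approval absent → not met
8. background re-screening 26 days ago vs limit 30 → met
9. condition 'uses patrol vehicles' holds; firearms qualification 563 days ago vs limit 540 → not met
10. guard registration renewal 338 days ago vs limit 270 → not met
11. incident-reporting audit 64 days ago vs limit 60 → not met
12. training records absent → not met
Not met: 2, 3, 5, 7, 9, 10, 11, 12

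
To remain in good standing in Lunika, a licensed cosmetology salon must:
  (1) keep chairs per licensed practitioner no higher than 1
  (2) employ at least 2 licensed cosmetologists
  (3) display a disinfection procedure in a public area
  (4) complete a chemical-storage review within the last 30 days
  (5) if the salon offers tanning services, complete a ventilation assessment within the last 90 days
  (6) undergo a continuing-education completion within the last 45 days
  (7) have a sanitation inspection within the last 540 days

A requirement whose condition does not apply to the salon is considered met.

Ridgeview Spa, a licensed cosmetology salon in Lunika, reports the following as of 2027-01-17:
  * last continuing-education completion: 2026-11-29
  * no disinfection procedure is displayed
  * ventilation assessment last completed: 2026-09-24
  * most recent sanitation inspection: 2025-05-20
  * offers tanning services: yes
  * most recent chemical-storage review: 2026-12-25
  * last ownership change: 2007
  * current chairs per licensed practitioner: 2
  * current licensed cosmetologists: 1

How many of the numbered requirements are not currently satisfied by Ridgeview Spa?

1. chairs per licensed practitioner 2 > 1 → not met
2. licensed cosmetologists 1 < 2 → not met
3. disinfection procedure absent → not met
4. chemical-storage review 23 days ago vs limit 30 → met
5. condition 'offers tanning services' holds; ventilation assessment 115 days ago vs limit 90 → not met
6. continuing-education completion 49 days ago vs limit 45 → not met
7. sanitation inspection 607 days ago vs limit 540 → not met
Not met: 6 of 7

6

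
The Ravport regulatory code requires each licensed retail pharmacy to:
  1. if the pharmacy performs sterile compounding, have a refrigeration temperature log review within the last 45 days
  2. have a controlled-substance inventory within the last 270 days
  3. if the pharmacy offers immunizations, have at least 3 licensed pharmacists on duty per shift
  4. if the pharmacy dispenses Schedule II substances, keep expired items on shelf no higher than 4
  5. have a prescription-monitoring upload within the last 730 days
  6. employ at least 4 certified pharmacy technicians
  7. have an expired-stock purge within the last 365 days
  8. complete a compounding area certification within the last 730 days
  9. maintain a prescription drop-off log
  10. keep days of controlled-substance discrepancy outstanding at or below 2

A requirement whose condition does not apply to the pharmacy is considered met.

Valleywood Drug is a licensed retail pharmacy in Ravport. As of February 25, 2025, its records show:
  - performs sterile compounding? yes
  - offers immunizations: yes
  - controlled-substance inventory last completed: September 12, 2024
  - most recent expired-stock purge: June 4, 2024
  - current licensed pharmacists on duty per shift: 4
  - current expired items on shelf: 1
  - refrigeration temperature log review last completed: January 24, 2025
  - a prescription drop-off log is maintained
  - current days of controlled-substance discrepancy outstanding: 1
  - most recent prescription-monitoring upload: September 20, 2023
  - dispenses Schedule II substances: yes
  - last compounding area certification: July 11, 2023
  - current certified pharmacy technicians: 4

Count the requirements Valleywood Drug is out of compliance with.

1. condition 'performs sterile compounding' holds; refrigeration temperature log review 32 days ago vs limit 45 → met
2. controlled-substance inventory 166 days ago vs limit 270 → met
3. condition 'offers immunizations' holds; licensed pharmacists on duty per shift 4 ≥ 3 → met
4. condition 'dispenses Schedule II substances' holds; expired items on shelf 1 ≤ 4 → met
5. prescription-monitoring upload 524 days ago vs limit 730 → met
6. certified pharmacy technicians 4 ≥ 4 → met
7. expired-stock purge 266 days ago vs limit 365 → met
8. compounding area certification 595 days ago vs limit 730 → met
9. prescription drop-off log present → met
10. days of controlled-substance discrepancy outstanding 1 ≤ 2 → met
Not met: 0 of 10

0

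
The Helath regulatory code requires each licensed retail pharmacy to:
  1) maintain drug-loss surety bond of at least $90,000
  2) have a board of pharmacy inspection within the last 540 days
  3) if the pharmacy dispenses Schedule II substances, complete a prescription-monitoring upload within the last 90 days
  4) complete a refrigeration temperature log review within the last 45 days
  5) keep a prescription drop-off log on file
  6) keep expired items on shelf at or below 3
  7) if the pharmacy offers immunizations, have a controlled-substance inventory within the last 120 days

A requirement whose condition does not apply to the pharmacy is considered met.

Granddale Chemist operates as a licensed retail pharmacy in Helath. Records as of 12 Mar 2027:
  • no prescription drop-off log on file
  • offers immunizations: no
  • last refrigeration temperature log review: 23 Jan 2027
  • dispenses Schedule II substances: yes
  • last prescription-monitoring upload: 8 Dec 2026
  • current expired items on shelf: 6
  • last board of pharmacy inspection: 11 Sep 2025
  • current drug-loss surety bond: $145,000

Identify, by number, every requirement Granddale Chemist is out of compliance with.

1. drug-loss surety bond $145,000 ≥ $90,000 → met
2. board of pharmacy inspection 547 days ago vs limit 540 → not met
3. condition 'dispenses Schedule II substances' holds; prescription-monitoring upload 94 days ago vs limit 90 → not met
4. refrigeration temperature log review 48 days ago vs limit 45 → not met
5. prescription drop-off log absent → not met
6. expired items on shelf 6 > 3 → not met
7. condition 'offers immunizations' does not hold → requirement n/a → met
Not met: 2, 3, 4, 5, 6

2, 3, 4, 5, 6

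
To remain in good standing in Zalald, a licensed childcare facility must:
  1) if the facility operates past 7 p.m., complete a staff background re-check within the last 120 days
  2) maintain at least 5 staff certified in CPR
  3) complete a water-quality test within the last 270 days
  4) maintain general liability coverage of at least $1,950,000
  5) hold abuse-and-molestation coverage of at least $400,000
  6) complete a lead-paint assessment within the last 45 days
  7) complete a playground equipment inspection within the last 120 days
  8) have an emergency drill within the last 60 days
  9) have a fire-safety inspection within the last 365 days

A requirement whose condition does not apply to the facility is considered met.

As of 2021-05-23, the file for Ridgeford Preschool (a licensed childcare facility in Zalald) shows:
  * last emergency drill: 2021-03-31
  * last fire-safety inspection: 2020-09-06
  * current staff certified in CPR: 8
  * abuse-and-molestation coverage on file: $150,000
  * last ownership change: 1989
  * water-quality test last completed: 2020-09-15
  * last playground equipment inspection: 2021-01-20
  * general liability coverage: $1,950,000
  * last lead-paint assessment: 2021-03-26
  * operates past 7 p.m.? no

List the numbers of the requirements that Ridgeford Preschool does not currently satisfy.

1. condition 'operates past 7 p.m.' does not hold → requirement n/a → met
2. staff certified in CPR 8 ≥ 5 → met
3. water-quality test 250 days ago vs limit 270 → met
4. general liability coverage $1,950,000 ≥ $1,950,000 → met
5. abuse-and-molestation coverage $150,000 < $400,000 → not met
6. lead-paint assessment 58 days ago vs limit 45 → not met
7. playground equipment inspection 123 days ago vs limit 120 → not met
8. emergency drill 53 days ago vs limit 60 → met
9. fire-safety inspection 259 days ago vs limit 365 → met
Not met: 5, 6, 7

5, 6, 7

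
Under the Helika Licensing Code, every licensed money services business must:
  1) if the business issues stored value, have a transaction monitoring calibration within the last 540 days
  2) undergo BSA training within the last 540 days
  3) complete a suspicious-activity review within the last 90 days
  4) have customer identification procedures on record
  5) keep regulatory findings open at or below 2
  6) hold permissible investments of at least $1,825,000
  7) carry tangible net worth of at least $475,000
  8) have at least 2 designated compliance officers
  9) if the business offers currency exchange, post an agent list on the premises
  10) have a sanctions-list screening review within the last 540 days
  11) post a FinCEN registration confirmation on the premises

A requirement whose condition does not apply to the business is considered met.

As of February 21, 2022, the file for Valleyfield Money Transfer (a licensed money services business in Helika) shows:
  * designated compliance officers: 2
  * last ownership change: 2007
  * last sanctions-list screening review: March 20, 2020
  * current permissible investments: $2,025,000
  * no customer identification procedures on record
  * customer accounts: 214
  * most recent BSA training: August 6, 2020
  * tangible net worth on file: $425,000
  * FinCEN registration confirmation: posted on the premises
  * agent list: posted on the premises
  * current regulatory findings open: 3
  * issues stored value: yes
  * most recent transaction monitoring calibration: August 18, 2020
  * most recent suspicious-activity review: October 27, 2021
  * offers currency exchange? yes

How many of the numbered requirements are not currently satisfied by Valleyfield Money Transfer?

1. condition 'issues stored value' holds; transaction monitoring calibration 552 days ago vs limit 540 → not met
2. BSA training 564 days ago vs limit 540 → not met
3. suspicious-activity review 117 days ago vs limit 90 → not met
4. customer identification procedures absent → not met
5. regulatory findings open 3 > 2 → not met
6. permissible investments $2,025,000 ≥ $1,825,000 → met
7. tangible net worth $425,000 < $475,000 → not met
8. designated compliance officers 2 ≥ 2 → met
9. condition 'offers currency exchange' holds; agent list present → met
10. sanctions-list screening review 703 days ago vs limit 540 → not met
11. FinCEN registration confirmation present → met
Not met: 7 of 11

7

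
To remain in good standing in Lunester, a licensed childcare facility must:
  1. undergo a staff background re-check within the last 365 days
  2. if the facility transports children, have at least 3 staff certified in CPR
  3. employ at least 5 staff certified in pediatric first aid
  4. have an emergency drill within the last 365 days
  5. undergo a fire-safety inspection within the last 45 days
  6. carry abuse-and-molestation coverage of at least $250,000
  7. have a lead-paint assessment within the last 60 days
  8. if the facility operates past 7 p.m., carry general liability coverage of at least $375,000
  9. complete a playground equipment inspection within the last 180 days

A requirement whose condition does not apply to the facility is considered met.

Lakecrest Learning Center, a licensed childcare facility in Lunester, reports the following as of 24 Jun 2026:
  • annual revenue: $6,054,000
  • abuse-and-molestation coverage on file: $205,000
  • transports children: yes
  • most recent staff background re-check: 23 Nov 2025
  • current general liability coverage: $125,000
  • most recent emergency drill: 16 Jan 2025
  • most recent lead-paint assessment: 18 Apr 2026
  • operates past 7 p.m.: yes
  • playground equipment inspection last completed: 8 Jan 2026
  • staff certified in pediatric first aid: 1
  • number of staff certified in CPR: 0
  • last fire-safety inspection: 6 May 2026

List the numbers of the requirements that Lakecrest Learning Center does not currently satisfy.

2, 3, 4, 5, 6, 7, 8

1. staff background re-check 213 days ago vs limit 365 → met
2. condition 'transports children' holds; staff certified in CPR 0 < 3 → not met
3. staff certified in pediatric first aid 1 < 5 → not met
4. emergency drill 524 days ago vs limit 365 → not met
5. fire-safety inspection 49 days ago vs limit 45 → not met
6. abuse-and-molestation coverage $205,000 < $250,000 → not met
7. lead-paint assessment 67 days ago vs limit 60 → not met
8. condition 'operates past 7 p.m.' holds; general liability coverage $125,000 < $375,000 → not met
9. playground equipment inspection 167 days ago vs limit 180 → met
Not met: 2, 3, 4, 5, 6, 7, 8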